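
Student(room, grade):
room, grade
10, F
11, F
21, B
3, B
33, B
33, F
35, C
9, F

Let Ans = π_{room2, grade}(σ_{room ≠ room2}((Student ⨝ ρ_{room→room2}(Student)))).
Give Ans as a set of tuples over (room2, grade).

ρ[room→room2]: schema becomes (room2, grade); tuples unchanged.
Student ⋈ ρ_{room→room2}(Student) (natural join on grade): {(10, F, 10), (10, F, 11), (10, F, 33), (10, F, 9), (11, F, 10), (11, F, 11), (11, F, 33), (11, F, 9), (21, B, 21), (21, B, 3), (21, B, 33), (3, B, 21), (3, B, 3), (3, B, 33), (33, B, 21), (33, B, 3), (33, B, 33), (33, F, 10), (33, F, 11), (33, F, 33), (33, F, 9), (35, C, 35), (9, F, 10), (9, F, 11), (9, F, 33), (9, F, 9)}
Selection room ≠ room2: {(10, F, 11), (10, F, 33), (10, F, 9), (11, F, 10), (11, F, 33), (11, F, 9), (21, B, 3), (21, B, 33), (3, B, 21), (3, B, 33), (33, B, 21), (33, B, 3), (33, F, 10), (33, F, 11), (33, F, 9), (9, F, 10), (9, F, 11), (9, F, 33)}
π_{room2, grade} gives {(10, F), (11, F), (21, B), (3, B), (33, B), (33, F), (9, F)} (11 duplicate(s) eliminated).

{(10, F), (11, F), (21, B), (3, B), (33, B), (33, F), (9, F)}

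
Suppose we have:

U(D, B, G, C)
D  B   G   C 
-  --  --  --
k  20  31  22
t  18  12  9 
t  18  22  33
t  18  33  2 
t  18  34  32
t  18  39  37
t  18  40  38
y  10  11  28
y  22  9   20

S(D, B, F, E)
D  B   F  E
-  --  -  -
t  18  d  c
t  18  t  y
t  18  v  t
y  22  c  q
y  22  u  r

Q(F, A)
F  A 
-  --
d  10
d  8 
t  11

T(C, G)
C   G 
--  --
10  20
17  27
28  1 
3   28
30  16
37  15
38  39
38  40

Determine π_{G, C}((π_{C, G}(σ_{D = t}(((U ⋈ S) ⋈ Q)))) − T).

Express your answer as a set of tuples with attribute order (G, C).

{(12, 9), (22, 33), (33, 2), (34, 32), (39, 37)}

Natural join on D, B: {(t, 18, 12, 9, d, c), (t, 18, 12, 9, t, y), (t, 18, 12, 9, v, t), (t, 18, 22, 33, d, c), (t, 18, 22, 33, t, y), (t, 18, 22, 33, v, t), (t, 18, 33, 2, d, c), (t, 18, 33, 2, t, y), (t, 18, 33, 2, v, t), (t, 18, 34, 32, d, c), (t, 18, 34, 32, t, y), (t, 18, 34, 32, v, t), (t, 18, 39, 37, d, c), (t, 18, 39, 37, t, y), (t, 18, 39, 37, v, t), (t, 18, 40, 38, d, c), (t, 18, 40, 38, t, y), (t, 18, 40, 38, v, t), (y, 22, 9, 20, c, q), (y, 22, 9, 20, u, r)}
Natural join on F: {(t, 18, 12, 9, d, c, 10), (t, 18, 12, 9, d, c, 8), (t, 18, 12, 9, t, y, 11), (t, 18, 22, 33, d, c, 10), (t, 18, 22, 33, d, c, 8), (t, 18, 22, 33, t, y, 11), (t, 18, 33, 2, d, c, 10), (t, 18, 33, 2, d, c, 8), (t, 18, 33, 2, t, y, 11), (t, 18, 34, 32, d, c, 10), (t, 18, 34, 32, d, c, 8), (t, 18, 34, 32, t, y, 11), (t, 18, 39, 37, d, c, 10), (t, 18, 39, 37, d, c, 8), (t, 18, 39, 37, t, y, 11), (t, 18, 40, 38, d, c, 10), (t, 18, 40, 38, d, c, 8), (t, 18, 40, 38, t, y, 11)}
σ[D = t]: keep tuples satisfying D = t → {(t, 18, 12, 9, d, c, 10), (t, 18, 12, 9, d, c, 8), (t, 18, 12, 9, t, y, 11), (t, 18, 22, 33, d, c, 10), (t, 18, 22, 33, d, c, 8), (t, 18, 22, 33, t, y, 11), (t, 18, 33, 2, d, c, 10), (t, 18, 33, 2, d, c, 8), (t, 18, 33, 2, t, y, 11), (t, 18, 34, 32, d, c, 10), (t, 18, 34, 32, d, c, 8), (t, 18, 34, 32, t, y, 11), (t, 18, 39, 37, d, c, 10), (t, 18, 39, 37, d, c, 8), (t, 18, 39, 37, t, y, 11), (t, 18, 40, 38, d, c, 10), (t, 18, 40, 38, d, c, 8), (t, 18, 40, 38, t, y, 11)}
Projecting to C, G (12 duplicate(s) eliminated): {(2, 33), (32, 34), (33, 22), (37, 39), (38, 40), (9, 12)}
Set difference of the two operands is {(2, 33), (32, 34), (33, 22), (37, 39), (9, 12)}.
Projecting to G, C: {(12, 9), (22, 33), (33, 2), (34, 32), (39, 37)}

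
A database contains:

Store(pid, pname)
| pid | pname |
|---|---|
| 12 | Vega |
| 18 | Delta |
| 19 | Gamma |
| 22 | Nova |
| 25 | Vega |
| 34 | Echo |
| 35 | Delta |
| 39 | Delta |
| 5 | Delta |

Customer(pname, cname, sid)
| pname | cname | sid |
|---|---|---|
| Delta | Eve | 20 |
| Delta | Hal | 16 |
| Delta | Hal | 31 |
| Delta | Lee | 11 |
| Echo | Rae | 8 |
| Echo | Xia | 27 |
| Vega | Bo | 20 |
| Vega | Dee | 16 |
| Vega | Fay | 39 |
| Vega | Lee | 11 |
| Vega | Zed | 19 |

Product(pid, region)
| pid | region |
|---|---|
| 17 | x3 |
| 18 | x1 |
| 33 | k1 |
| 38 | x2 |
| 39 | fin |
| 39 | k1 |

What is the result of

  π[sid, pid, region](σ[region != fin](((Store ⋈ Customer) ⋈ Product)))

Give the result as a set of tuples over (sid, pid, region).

Store ⋈ Customer (natural join on pname): {(12, Vega, Bo, 20), (12, Vega, Dee, 16), (12, Vega, Fay, 39), (12, Vega, Lee, 11), (12, Vega, Zed, 19), (18, Delta, Eve, 20), (18, Delta, Hal, 16), (18, Delta, Hal, 31), (18, Delta, Lee, 11), (25, Vega, Bo, 20), (25, Vega, Dee, 16), (25, Vega, Fay, 39), (25, Vega, Lee, 11), (25, Vega, Zed, 19), (34, Echo, Rae, 8), (34, Echo, Xia, 27), (35, Delta, Eve, 20), (35, Delta, Hal, 16), (35, Delta, Hal, 31), (35, Delta, Lee, 11), (39, Delta, Eve, 20), (39, Delta, Hal, 16), (39, Delta, Hal, 31), (39, Delta, Lee, 11), (5, Delta, Eve, 20), (5, Delta, Hal, 16), (5, Delta, Hal, 31), (5, Delta, Lee, 11)}
(Store ⋈ Customer) ⋈ Product (natural join on pid): {(18, Delta, Eve, 20, x1), (18, Delta, Hal, 16, x1), (18, Delta, Hal, 31, x1), (18, Delta, Lee, 11, x1), (39, Delta, Eve, 20, fin), (39, Delta, Eve, 20, k1), (39, Delta, Hal, 16, fin), (39, Delta, Hal, 16, k1), (39, Delta, Hal, 31, fin), (39, Delta, Hal, 31, k1), (39, Delta, Lee, 11, fin), (39, Delta, Lee, 11, k1)}
Apply σ_{region != fin}; surviving tuples: {(18, Delta, Eve, 20, x1), (18, Delta, Hal, 16, x1), (18, Delta, Hal, 31, x1), (18, Delta, Lee, 11, x1), (39, Delta, Eve, 20, k1), (39, Delta, Hal, 16, k1), (39, Delta, Hal, 31, k1), (39, Delta, Lee, 11, k1)}
π_{sid, pid, region} gives {(11, 18, x1), (11, 39, k1), (16, 18, x1), (16, 39, k1), (20, 18, x1), (20, 39, k1), (31, 18, x1), (31, 39, k1)}.

{(11, 18, x1), (11, 39, k1), (16, 18, x1), (16, 39, k1), (20, 18, x1), (20, 39, k1), (31, 18, x1), (31, 39, k1)}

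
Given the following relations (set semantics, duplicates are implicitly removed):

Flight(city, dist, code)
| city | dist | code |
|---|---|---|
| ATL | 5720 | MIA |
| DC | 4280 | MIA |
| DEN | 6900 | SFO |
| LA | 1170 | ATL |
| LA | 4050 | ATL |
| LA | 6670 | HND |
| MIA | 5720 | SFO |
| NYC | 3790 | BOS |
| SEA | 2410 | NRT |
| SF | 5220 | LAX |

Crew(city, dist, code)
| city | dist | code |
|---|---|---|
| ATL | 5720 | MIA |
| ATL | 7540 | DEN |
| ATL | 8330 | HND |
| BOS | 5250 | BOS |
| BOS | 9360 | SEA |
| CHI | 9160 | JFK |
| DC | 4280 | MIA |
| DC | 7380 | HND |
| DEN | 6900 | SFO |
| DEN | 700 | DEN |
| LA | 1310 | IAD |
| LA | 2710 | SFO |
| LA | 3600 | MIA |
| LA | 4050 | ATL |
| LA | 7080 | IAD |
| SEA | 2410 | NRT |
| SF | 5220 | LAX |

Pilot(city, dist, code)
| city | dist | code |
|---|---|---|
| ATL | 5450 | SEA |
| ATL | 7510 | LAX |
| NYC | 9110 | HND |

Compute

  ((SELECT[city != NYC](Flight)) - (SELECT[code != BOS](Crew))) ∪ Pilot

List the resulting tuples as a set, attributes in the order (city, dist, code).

{(ATL, 5450, SEA), (ATL, 7510, LAX), (LA, 1170, ATL), (LA, 6670, HND), (MIA, 5720, SFO), (NYC, 9110, HND)}

Selection city != NYC: {(ATL, 5720, MIA), (DC, 4280, MIA), (DEN, 6900, SFO), (LA, 1170, ATL), (LA, 4050, ATL), (LA, 6670, HND), (MIA, 5720, SFO), (SEA, 2410, NRT), (SF, 5220, LAX)}
Selection code != BOS: {(ATL, 5720, MIA), (ATL, 7540, DEN), (ATL, 8330, HND), (BOS, 9360, SEA), (CHI, 9160, JFK), (DC, 4280, MIA), (DC, 7380, HND), (DEN, 6900, SFO), (DEN, 700, DEN), (LA, 1310, IAD), (LA, 2710, SFO), (LA, 3600, MIA), (LA, 4050, ATL), (LA, 7080, IAD), (SEA, 2410, NRT), (SF, 5220, LAX)}
Set difference of the two operands is {(LA, 1170, ATL), (LA, 6670, HND), (MIA, 5720, SFO)}.
Set union of the two operands is {(ATL, 5450, SEA), (ATL, 7510, LAX), (LA, 1170, ATL), (LA, 6670, HND), (MIA, 5720, SFO), (NYC, 9110, HND)}.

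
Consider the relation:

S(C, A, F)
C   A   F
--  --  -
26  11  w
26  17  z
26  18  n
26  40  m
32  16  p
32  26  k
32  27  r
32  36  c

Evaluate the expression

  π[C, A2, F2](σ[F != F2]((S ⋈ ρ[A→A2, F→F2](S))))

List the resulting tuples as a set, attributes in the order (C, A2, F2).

ρ[A→A2, F→F2]: schema becomes (C, A2, F2); tuples unchanged.
Natural join on C: {(26, 11, w, 11, w), (26, 11, w, 17, z), (26, 11, w, 18, n), (26, 11, w, 40, m), (26, 17, z, 11, w), (26, 17, z, 17, z), (26, 17, z, 18, n), (26, 17, z, 40, m), (26, 18, n, 11, w), (26, 18, n, 17, z), (26, 18, n, 18, n), (26, 18, n, 40, m), (26, 40, m, 11, w), (26, 40, m, 17, z), (26, 40, m, 18, n), (26, 40, m, 40, m), (32, 16, p, 16, p), (32, 16, p, 26, k), (32, 16, p, 27, r), (32, 16, p, 36, c), (32, 26, k, 16, p), (32, 26, k, 26, k), (32, 26, k, 27, r), (32, 26, k, 36, c), (32, 27, r, 16, p), (32, 27, r, 26, k), (32, 27, r, 27, r), (32, 27, r, 36, c), (32, 36, c, 16, p), (32, 36, c, 26, k), (32, 36, c, 27, r), (32, 36, c, 36, c)}
Apply σ_{F != F2}; surviving tuples: {(26, 11, w, 17, z), (26, 11, w, 18, n), (26, 11, w, 40, m), (26, 17, z, 11, w), (26, 17, z, 18, n), (26, 17, z, 40, m), (26, 18, n, 11, w), (26, 18, n, 17, z), (26, 18, n, 40, m), (26, 40, m, 11, w), (26, 40, m, 17, z), (26, 40, m, 18, n), (32, 16, p, 26, k), (32, 16, p, 27, r), (32, 16, p, 36, c), (32, 26, k, 16, p), (32, 26, k, 27, r), (32, 26, k, 36, c), (32, 27, r, 16, p), (32, 27, r, 26, k), (32, 27, r, 36, c), (32, 36, c, 16, p), (32, 36, c, 26, k), (32, 36, c, 27, r)}
π_{C, A2, F2} gives {(26, 11, w), (26, 17, z), (26, 18, n), (26, 40, m), (32, 16, p), (32, 26, k), (32, 27, r), (32, 36, c)} (16 duplicate(s) eliminated).

{(26, 11, w), (26, 17, z), (26, 18, n), (26, 40, m), (32, 16, p), (32, 26, k), (32, 27, r), (32, 36, c)}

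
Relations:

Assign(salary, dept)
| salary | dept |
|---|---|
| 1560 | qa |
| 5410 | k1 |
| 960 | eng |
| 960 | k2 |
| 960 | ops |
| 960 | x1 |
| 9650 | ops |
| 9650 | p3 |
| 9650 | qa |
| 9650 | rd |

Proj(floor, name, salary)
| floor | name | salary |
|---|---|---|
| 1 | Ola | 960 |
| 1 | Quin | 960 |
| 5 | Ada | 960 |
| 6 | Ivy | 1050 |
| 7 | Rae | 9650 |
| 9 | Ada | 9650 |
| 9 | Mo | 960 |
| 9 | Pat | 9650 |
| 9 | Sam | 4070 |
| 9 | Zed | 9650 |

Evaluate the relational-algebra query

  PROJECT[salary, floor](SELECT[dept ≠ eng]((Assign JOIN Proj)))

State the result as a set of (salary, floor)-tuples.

{(960, 1), (960, 5), (960, 9), (9650, 7), (9650, 9)}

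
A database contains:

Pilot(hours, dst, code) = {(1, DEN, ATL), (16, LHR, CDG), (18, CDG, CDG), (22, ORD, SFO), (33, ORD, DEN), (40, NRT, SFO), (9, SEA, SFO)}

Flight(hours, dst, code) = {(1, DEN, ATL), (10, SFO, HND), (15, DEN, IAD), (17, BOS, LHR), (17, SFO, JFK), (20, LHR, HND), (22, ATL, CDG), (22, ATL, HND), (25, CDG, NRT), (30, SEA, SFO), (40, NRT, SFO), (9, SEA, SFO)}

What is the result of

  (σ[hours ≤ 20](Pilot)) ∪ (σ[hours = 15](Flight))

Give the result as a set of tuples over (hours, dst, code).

{(1, DEN, ATL), (15, DEN, IAD), (16, LHR, CDG), (18, CDG, CDG), (9, SEA, SFO)}

Apply σ_{hours ≤ 20}; surviving tuples: {(1, DEN, ATL), (16, LHR, CDG), (18, CDG, CDG), (9, SEA, SFO)}
Apply σ_{hours = 15}; surviving tuples: {(15, DEN, IAD)}
Union: {(1, DEN, ATL), (16, LHR, CDG), (18, CDG, CDG), (9, SEA, SFO)} with {(15, DEN, IAD)} → {(1, DEN, ATL), (15, DEN, IAD), (16, LHR, CDG), (18, CDG, CDG), (9, SEA, SFO)}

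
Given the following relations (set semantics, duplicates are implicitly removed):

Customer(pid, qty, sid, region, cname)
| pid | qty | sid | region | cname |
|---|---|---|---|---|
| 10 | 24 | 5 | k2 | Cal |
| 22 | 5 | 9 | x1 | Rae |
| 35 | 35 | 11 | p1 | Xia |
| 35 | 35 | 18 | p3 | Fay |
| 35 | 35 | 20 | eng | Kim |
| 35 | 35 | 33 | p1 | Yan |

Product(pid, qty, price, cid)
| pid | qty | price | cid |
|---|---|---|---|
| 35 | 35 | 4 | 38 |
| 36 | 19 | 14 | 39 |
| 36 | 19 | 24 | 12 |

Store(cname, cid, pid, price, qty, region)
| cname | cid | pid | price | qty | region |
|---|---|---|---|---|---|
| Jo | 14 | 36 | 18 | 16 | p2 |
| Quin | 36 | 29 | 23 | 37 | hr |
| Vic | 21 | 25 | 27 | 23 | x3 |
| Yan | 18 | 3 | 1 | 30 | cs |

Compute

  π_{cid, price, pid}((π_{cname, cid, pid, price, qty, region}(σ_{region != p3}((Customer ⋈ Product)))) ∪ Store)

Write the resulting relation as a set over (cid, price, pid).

{(14, 18, 36), (18, 1, 3), (21, 27, 25), (36, 23, 29), (38, 4, 35)}

Customer ⋈ Product (natural join on pid, qty): {(35, 35, 11, p1, Xia, 4, 38), (35, 35, 18, p3, Fay, 4, 38), (35, 35, 20, eng, Kim, 4, 38), (35, 35, 33, p1, Yan, 4, 38)}
σ[region != p3]: keep tuples satisfying region != p3 → {(35, 35, 11, p1, Xia, 4, 38), (35, 35, 20, eng, Kim, 4, 38), (35, 35, 33, p1, Yan, 4, 38)}
Keep only column(s) cname, cid, pid, price, qty, region: {(Kim, 38, 35, 4, 35, eng), (Xia, 38, 35, 4, 35, p1), (Yan, 38, 35, 4, 35, p1)}
Union: {(Kim, 38, 35, 4, 35, eng), (Xia, 38, 35, 4, 35, p1), (Yan, 38, 35, 4, 35, p1)} with {(Jo, 14, 36, 18, 16, p2), (Quin, 36, 29, 23, 37, hr), (Vic, 21, 25, 27, 23, x3), (Yan, 18, 3, 1, 30, cs)} → {(Jo, 14, 36, 18, 16, p2), (Kim, 38, 35, 4, 35, eng), (Quin, 36, 29, 23, 37, hr), (Vic, 21, 25, 27, 23, x3), (Xia, 38, 35, 4, 35, p1), (Yan, 18, 3, 1, 30, cs), (Yan, 38, 35, 4, 35, p1)}
Keep only column(s) cid, price, pid (2 duplicate(s) eliminated): {(14, 18, 36), (18, 1, 3), (21, 27, 25), (36, 23, 29), (38, 4, 35)}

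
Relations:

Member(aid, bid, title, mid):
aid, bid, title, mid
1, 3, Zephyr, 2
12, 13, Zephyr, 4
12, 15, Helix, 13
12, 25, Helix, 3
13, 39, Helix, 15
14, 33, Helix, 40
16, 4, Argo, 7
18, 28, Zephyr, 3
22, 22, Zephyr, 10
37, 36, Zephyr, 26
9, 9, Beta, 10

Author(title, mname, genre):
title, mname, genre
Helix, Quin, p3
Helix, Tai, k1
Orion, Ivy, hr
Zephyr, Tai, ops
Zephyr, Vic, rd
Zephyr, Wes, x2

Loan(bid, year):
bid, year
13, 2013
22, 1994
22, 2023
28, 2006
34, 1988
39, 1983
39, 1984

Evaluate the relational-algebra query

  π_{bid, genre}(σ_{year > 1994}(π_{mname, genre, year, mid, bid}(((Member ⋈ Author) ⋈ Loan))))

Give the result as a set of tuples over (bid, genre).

{(13, ops), (13, rd), (13, x2), (22, ops), (22, rd), (22, x2), (28, ops), (28, rd), (28, x2)}

Member ⋈ Author (natural join on title): {(1, 3, Zephyr, 2, Tai, ops), (1, 3, Zephyr, 2, Vic, rd), (1, 3, Zephyr, 2, Wes, x2), (12, 13, Zephyr, 4, Tai, ops), (12, 13, Zephyr, 4, Vic, rd), (12, 13, Zephyr, 4, Wes, x2), (12, 15, Helix, 13, Quin, p3), (12, 15, Helix, 13, Tai, k1), (12, 25, Helix, 3, Quin, p3), (12, 25, Helix, 3, Tai, k1), (13, 39, Helix, 15, Quin, p3), (13, 39, Helix, 15, Tai, k1), (14, 33, Helix, 40, Quin, p3), (14, 33, Helix, 40, Tai, k1), (18, 28, Zephyr, 3, Tai, ops), (18, 28, Zephyr, 3, Vic, rd), (18, 28, Zephyr, 3, Wes, x2), (22, 22, Zephyr, 10, Tai, ops), (22, 22, Zephyr, 10, Vic, rd), (22, 22, Zephyr, 10, Wes, x2), (37, 36, Zephyr, 26, Tai, ops), (37, 36, Zephyr, 26, Vic, rd), (37, 36, Zephyr, 26, Wes, x2)}
(Member ⋈ Author) ⋈ Loan (natural join on bid): {(12, 13, Zephyr, 4, Tai, ops, 2013), (12, 13, Zephyr, 4, Vic, rd, 2013), (12, 13, Zephyr, 4, Wes, x2, 2013), (13, 39, Helix, 15, Quin, p3, 1983), (13, 39, Helix, 15, Quin, p3, 1984), (13, 39, Helix, 15, Tai, k1, 1983), (13, 39, Helix, 15, Tai, k1, 1984), (18, 28, Zephyr, 3, Tai, ops, 2006), (18, 28, Zephyr, 3, Vic, rd, 2006), (18, 28, Zephyr, 3, Wes, x2, 2006), (22, 22, Zephyr, 10, Tai, ops, 1994), (22, 22, Zephyr, 10, Tai, ops, 2023), (22, 22, Zephyr, 10, Vic, rd, 1994), (22, 22, Zephyr, 10, Vic, rd, 2023), (22, 22, Zephyr, 10, Wes, x2, 1994), (22, 22, Zephyr, 10, Wes, x2, 2023)}
Projecting to mname, genre, year, mid, bid: {(Quin, p3, 1983, 15, 39), (Quin, p3, 1984, 15, 39), (Tai, k1, 1983, 15, 39), (Tai, k1, 1984, 15, 39), (Tai, ops, 1994, 10, 22), (Tai, ops, 2006, 3, 28), (Tai, ops, 2013, 4, 13), (Tai, ops, 2023, 10, 22), (Vic, rd, 1994, 10, 22), (Vic, rd, 2006, 3, 28), (Vic, rd, 2013, 4, 13), (Vic, rd, 2023, 10, 22), (Wes, x2, 1994, 10, 22), (Wes, x2, 2006, 3, 28), (Wes, x2, 2013, 4, 13), (Wes, x2, 2023, 10, 22)}
Apply σ_{year > 1994}; surviving tuples: {(Tai, ops, 2006, 3, 28), (Tai, ops, 2013, 4, 13), (Tai, ops, 2023, 10, 22), (Vic, rd, 2006, 3, 28), (Vic, rd, 2013, 4, 13), (Vic, rd, 2023, 10, 22), (Wes, x2, 2006, 3, 28), (Wes, x2, 2013, 4, 13), (Wes, x2, 2023, 10, 22)}
Projecting to bid, genre: {(13, ops), (13, rd), (13, x2), (22, ops), (22, rd), (22, x2), (28, ops), (28, rd), (28, x2)}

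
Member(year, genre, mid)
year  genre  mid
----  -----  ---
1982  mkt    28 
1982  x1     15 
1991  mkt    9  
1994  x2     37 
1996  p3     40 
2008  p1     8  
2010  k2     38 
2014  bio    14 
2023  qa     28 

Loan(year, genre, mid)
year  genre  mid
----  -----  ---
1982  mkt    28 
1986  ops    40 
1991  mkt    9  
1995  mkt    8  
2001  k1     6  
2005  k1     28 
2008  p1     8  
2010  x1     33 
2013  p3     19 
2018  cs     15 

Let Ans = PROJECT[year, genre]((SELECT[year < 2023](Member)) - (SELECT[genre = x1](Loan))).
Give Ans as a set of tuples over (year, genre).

{(1982, mkt), (1982, x1), (1991, mkt), (1994, x2), (1996, p3), (2008, p1), (2010, k2), (2014, bio)}

Selection year < 2023: {(1982, mkt, 28), (1982, x1, 15), (1991, mkt, 9), (1994, x2, 37), (1996, p3, 40), (2008, p1, 8), (2010, k2, 38), (2014, bio, 14)}
Selection genre = x1: {(2010, x1, 33)}
Taking the difference: {(1982, mkt, 28), (1982, x1, 15), (1991, mkt, 9), (1994, x2, 37), (1996, p3, 40), (2008, p1, 8), (2010, k2, 38), (2014, bio, 14)}
Keep only column(s) year, genre: {(1982, mkt), (1982, x1), (1991, mkt), (1994, x2), (1996, p3), (2008, p1), (2010, k2), (2014, bio)}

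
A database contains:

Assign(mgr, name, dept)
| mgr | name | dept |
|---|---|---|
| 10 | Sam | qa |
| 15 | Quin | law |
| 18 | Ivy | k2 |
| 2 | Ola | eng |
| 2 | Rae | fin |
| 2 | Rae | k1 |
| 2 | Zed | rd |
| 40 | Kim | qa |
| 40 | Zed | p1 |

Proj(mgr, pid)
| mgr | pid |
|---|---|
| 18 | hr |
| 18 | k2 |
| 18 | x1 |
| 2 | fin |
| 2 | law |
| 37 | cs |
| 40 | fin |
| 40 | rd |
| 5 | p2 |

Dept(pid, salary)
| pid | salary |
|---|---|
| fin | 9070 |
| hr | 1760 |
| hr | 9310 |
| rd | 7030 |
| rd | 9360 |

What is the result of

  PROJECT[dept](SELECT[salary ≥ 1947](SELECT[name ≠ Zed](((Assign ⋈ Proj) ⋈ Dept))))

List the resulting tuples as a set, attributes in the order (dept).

{eng, fin, k1, k2, qa}

Natural join on mgr: {(18, Ivy, k2, hr), (18, Ivy, k2, k2), (18, Ivy, k2, x1), (2, Ola, eng, fin), (2, Ola, eng, law), (2, Rae, fin, fin), (2, Rae, fin, law), (2, Rae, k1, fin), (2, Rae, k1, law), (2, Zed, rd, fin), (2, Zed, rd, law), (40, Kim, qa, fin), (40, Kim, qa, rd), (40, Zed, p1, fin), (40, Zed, p1, rd)}
Natural join on pid: {(18, Ivy, k2, hr, 1760), (18, Ivy, k2, hr, 9310), (2, Ola, eng, fin, 9070), (2, Rae, fin, fin, 9070), (2, Rae, k1, fin, 9070), (2, Zed, rd, fin, 9070), (40, Kim, qa, fin, 9070), (40, Kim, qa, rd, 7030), (40, Kim, qa, rd, 9360), (40, Zed, p1, fin, 9070), (40, Zed, p1, rd, 7030), (40, Zed, p1, rd, 9360)}
Filtering on name ≠ Zed leaves {(18, Ivy, k2, hr, 1760), (18, Ivy, k2, hr, 9310), (2, Ola, eng, fin, 9070), (2, Rae, fin, fin, 9070), (2, Rae, k1, fin, 9070), (40, Kim, qa, fin, 9070), (40, Kim, qa, rd, 7030), (40, Kim, qa, rd, 9360)}.
Filtering on salary ≥ 1947 leaves {(18, Ivy, k2, hr, 9310), (2, Ola, eng, fin, 9070), (2, Rae, fin, fin, 9070), (2, Rae, k1, fin, 9070), (40, Kim, qa, fin, 9070), (40, Kim, qa, rd, 7030), (40, Kim, qa, rd, 9360)}.
π_{dept} gives {eng, fin, k1, k2, qa} (2 duplicate(s) eliminated).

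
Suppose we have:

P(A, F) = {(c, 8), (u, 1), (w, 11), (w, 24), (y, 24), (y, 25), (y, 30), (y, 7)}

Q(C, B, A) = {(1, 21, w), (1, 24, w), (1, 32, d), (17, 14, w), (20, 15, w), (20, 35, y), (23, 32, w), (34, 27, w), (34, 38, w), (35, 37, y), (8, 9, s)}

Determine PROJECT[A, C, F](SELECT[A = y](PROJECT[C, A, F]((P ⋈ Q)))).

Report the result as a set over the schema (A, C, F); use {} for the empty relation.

Natural join on A: {(w, 11, 1, 21), (w, 11, 1, 24), (w, 11, 17, 14), (w, 11, 20, 15), (w, 11, 23, 32), (w, 11, 34, 27), (w, 11, 34, 38), (w, 24, 1, 21), (w, 24, 1, 24), (w, 24, 17, 14), (w, 24, 20, 15), (w, 24, 23, 32), (w, 24, 34, 27), (w, 24, 34, 38), (y, 24, 20, 35), (y, 24, 35, 37), (y, 25, 20, 35), (y, 25, 35, 37), (y, 30, 20, 35), (y, 30, 35, 37), (y, 7, 20, 35), (y, 7, 35, 37)}
π[C, A, F]: project onto (C, A, F) (4 duplicate(s) eliminated) → {(1, w, 11), (1, w, 24), (17, w, 11), (17, w, 24), (20, w, 11), (20, w, 24), (20, y, 24), (20, y, 25), (20, y, 30), (20, y, 7), (23, w, 11), (23, w, 24), (34, w, 11), (34, w, 24), (35, y, 24), (35, y, 25), (35, y, 30), (35, y, 7)}
Apply σ_{A = y}; surviving tuples: {(20, y, 24), (20, y, 25), (20, y, 30), (20, y, 7), (35, y, 24), (35, y, 25), (35, y, 30), (35, y, 7)}
π[A, C, F]: project onto (A, C, F) → {(y, 20, 24), (y, 20, 25), (y, 20, 30), (y, 20, 7), (y, 35, 24), (y, 35, 25), (y, 35, 30), (y, 35, 7)}

{(y, 20, 24), (y, 20, 25), (y, 20, 30), (y, 20, 7), (y, 35, 24), (y, 35, 25), (y, 35, 30), (y, 35, 7)}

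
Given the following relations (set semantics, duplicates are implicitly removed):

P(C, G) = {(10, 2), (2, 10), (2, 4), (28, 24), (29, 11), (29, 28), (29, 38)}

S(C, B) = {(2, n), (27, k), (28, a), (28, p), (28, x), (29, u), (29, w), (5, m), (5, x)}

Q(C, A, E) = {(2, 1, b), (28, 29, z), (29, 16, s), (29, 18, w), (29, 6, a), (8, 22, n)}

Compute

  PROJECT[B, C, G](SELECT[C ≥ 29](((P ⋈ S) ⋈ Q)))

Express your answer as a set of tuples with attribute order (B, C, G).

Joining P and S on C yields {(2, 10, n), (2, 4, n), (28, 24, a), (28, 24, p), (28, 24, x), (29, 11, u), (29, 11, w), (29, 28, u), (29, 28, w), (29, 38, u), (29, 38, w)}.
Joining (P ⋈ S) and Q on C yields {(2, 10, n, 1, b), (2, 4, n, 1, b), (28, 24, a, 29, z), (28, 24, p, 29, z), (28, 24, x, 29, z), (29, 11, u, 16, s), (29, 11, u, 18, w), (29, 11, u, 6, a), (29, 11, w, 16, s), (29, 11, w, 18, w), (29, 11, w, 6, a), (29, 28, u, 16, s), (29, 28, u, 18, w), (29, 28, u, 6, a), (29, 28, w, 16, s), (29, 28, w, 18, w), (29, 28, w, 6, a), (29, 38, u, 16, s), (29, 38, u, 18, w), (29, 38, u, 6, a), (29, 38, w, 16, s), (29, 38, w, 18, w), (29, 38, w, 6, a)}.
Selection C ≥ 29: {(29, 11, u, 16, s), (29, 11, u, 18, w), (29, 11, u, 6, a), (29, 11, w, 16, s), (29, 11, w, 18, w), (29, 11, w, 6, a), (29, 28, u, 16, s), (29, 28, u, 18, w), (29, 28, u, 6, a), (29, 28, w, 16, s), (29, 28, w, 18, w), (29, 28, w, 6, a), (29, 38, u, 16, s), (29, 38, u, 18, w), (29, 38, u, 6, a), (29, 38, w, 16, s), (29, 38, w, 18, w), (29, 38, w, 6, a)}
Projecting to B, C, G (12 duplicate(s) eliminated): {(u, 29, 11), (u, 29, 28), (u, 29, 38), (w, 29, 11), (w, 29, 28), (w, 29, 38)}

{(u, 29, 11), (u, 29, 28), (u, 29, 38), (w, 29, 11), (w, 29, 28), (w, 29, 38)}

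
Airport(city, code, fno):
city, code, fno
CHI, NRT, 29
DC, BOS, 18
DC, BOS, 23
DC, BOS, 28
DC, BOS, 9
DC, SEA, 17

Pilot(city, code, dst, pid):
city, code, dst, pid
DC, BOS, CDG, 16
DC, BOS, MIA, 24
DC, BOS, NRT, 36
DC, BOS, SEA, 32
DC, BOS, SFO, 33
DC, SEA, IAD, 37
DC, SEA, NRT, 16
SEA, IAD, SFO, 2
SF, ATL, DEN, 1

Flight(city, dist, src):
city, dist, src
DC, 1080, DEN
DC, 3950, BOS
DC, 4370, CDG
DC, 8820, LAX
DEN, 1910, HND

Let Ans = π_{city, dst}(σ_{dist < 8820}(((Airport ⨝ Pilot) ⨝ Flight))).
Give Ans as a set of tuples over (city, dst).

{(DC, CDG), (DC, IAD), (DC, MIA), (DC, NRT), (DC, SEA), (DC, SFO)}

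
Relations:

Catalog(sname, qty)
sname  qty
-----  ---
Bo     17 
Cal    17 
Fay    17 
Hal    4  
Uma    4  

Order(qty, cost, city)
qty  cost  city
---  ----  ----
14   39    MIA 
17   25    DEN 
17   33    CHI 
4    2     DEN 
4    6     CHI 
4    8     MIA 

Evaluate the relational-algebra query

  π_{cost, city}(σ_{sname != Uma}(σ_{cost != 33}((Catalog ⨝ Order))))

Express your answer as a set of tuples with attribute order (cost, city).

{(2, DEN), (25, DEN), (6, CHI), (8, MIA)}

Joining Catalog and Order on qty yields {(Bo, 17, 25, DEN), (Bo, 17, 33, CHI), (Cal, 17, 25, DEN), (Cal, 17, 33, CHI), (Fay, 17, 25, DEN), (Fay, 17, 33, CHI), (Hal, 4, 2, DEN), (Hal, 4, 6, CHI), (Hal, 4, 8, MIA), (Uma, 4, 2, DEN), (Uma, 4, 6, CHI), (Uma, 4, 8, MIA)}.
Apply σ_{cost != 33}; surviving tuples: {(Bo, 17, 25, DEN), (Cal, 17, 25, DEN), (Fay, 17, 25, DEN), (Hal, 4, 2, DEN), (Hal, 4, 6, CHI), (Hal, 4, 8, MIA), (Uma, 4, 2, DEN), (Uma, 4, 6, CHI), (Uma, 4, 8, MIA)}
Apply σ_{sname != Uma}; surviving tuples: {(Bo, 17, 25, DEN), (Cal, 17, 25, DEN), (Fay, 17, 25, DEN), (Hal, 4, 2, DEN), (Hal, 4, 6, CHI), (Hal, 4, 8, MIA)}
π[cost, city]: project onto (cost, city) (2 duplicate(s) eliminated) → {(2, DEN), (25, DEN), (6, CHI), (8, MIA)}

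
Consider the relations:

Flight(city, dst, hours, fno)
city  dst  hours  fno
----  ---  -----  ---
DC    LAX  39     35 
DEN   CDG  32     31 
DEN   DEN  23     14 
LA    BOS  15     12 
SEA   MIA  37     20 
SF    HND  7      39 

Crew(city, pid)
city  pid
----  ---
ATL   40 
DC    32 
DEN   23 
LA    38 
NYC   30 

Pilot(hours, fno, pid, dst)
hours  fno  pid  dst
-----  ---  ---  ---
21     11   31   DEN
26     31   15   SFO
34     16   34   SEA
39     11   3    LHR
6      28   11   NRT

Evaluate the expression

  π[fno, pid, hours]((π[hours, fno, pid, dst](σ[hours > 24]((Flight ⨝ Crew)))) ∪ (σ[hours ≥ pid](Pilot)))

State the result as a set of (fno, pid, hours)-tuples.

Flight ⋈ Crew (natural join on city): {(DC, LAX, 39, 35, 32), (DEN, CDG, 32, 31, 23), (DEN, DEN, 23, 14, 23), (LA, BOS, 15, 12, 38)}
Apply σ_{hours > 24}; surviving tuples: {(DC, LAX, 39, 35, 32), (DEN, CDG, 32, 31, 23)}
Projecting to hours, fno, pid, dst: {(32, 31, 23, CDG), (39, 35, 32, LAX)}
Apply σ_{hours ≥ pid}; surviving tuples: {(26, 31, 15, SFO), (34, 16, 34, SEA), (39, 11, 3, LHR)}
Set union of the two operands is {(26, 31, 15, SFO), (32, 31, 23, CDG), (34, 16, 34, SEA), (39, 11, 3, LHR), (39, 35, 32, LAX)}.
Projecting to fno, pid, hours: {(11, 3, 39), (16, 34, 34), (31, 15, 26), (31, 23, 32), (35, 32, 39)}

{(11, 3, 39), (16, 34, 34), (31, 15, 26), (31, 23, 32), (35, 32, 39)}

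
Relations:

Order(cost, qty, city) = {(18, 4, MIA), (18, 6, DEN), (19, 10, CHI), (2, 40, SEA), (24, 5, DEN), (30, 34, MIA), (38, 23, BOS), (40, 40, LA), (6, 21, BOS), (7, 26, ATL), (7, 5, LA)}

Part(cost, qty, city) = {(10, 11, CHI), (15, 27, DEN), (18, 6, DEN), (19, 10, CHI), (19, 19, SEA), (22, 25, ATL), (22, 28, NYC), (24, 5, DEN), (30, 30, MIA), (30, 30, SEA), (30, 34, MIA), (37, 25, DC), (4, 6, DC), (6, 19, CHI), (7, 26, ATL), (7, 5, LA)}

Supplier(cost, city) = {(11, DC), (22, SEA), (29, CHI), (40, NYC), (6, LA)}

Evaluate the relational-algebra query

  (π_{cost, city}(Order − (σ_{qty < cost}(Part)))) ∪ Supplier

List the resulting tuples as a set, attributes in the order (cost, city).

Filtering on qty < cost leaves {(18, 6, DEN), (19, 10, CHI), (24, 5, DEN), (37, 25, DC), (7, 5, LA)}.
Difference: {(18, 4, MIA), (18, 6, DEN), (19, 10, CHI), (2, 40, SEA), (24, 5, DEN), (30, 34, MIA), (38, 23, BOS), (40, 40, LA), (6, 21, BOS), (7, 26, ATL), (7, 5, LA)} with {(18, 6, DEN), (19, 10, CHI), (24, 5, DEN), (37, 25, DC), (7, 5, LA)} → {(18, 4, MIA), (2, 40, SEA), (30, 34, MIA), (38, 23, BOS), (40, 40, LA), (6, 21, BOS), (7, 26, ATL)}
Projecting to cost, city: {(18, MIA), (2, SEA), (30, MIA), (38, BOS), (40, LA), (6, BOS), (7, ATL)}
Union: {(18, MIA), (2, SEA), (30, MIA), (38, BOS), (40, LA), (6, BOS), (7, ATL)} with {(11, DC), (22, SEA), (29, CHI), (40, NYC), (6, LA)} → {(11, DC), (18, MIA), (2, SEA), (22, SEA), (29, CHI), (30, MIA), (38, BOS), (40, LA), (40, NYC), (6, BOS), (6, LA), (7, ATL)}

{(11, DC), (18, MIA), (2, SEA), (22, SEA), (29, CHI), (30, MIA), (38, BOS), (40, LA), (40, NYC), (6, BOS), (6, LA), (7, ATL)}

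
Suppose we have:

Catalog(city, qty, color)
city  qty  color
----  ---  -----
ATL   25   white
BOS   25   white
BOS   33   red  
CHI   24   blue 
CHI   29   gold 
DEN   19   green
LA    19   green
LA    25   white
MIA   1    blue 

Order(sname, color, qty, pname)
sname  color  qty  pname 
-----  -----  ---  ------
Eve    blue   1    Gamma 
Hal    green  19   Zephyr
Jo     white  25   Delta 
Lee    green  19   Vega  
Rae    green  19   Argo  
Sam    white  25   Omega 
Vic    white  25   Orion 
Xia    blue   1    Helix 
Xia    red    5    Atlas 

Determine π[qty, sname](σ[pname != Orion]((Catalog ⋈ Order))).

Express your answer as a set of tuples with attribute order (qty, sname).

{(1, Eve), (1, Xia), (19, Hal), (19, Lee), (19, Rae), (25, Jo), (25, Sam)}

Catalog ⋈ Order (natural join on qty, color): {(ATL, 25, white, Jo, Delta), (ATL, 25, white, Sam, Omega), (ATL, 25, white, Vic, Orion), (BOS, 25, white, Jo, Delta), (BOS, 25, white, Sam, Omega), (BOS, 25, white, Vic, Orion), (DEN, 19, green, Hal, Zephyr), (DEN, 19, green, Lee, Vega), (DEN, 19, green, Rae, Argo), (LA, 19, green, Hal, Zephyr), (LA, 19, green, Lee, Vega), (LA, 19, green, Rae, Argo), (LA, 25, white, Jo, Delta), (LA, 25, white, Sam, Omega), (LA, 25, white, Vic, Orion), (MIA, 1, blue, Eve, Gamma), (MIA, 1, blue, Xia, Helix)}
Selection pname != Orion: {(ATL, 25, white, Jo, Delta), (ATL, 25, white, Sam, Omega), (BOS, 25, white, Jo, Delta), (BOS, 25, white, Sam, Omega), (DEN, 19, green, Hal, Zephyr), (DEN, 19, green, Lee, Vega), (DEN, 19, green, Rae, Argo), (LA, 19, green, Hal, Zephyr), (LA, 19, green, Lee, Vega), (LA, 19, green, Rae, Argo), (LA, 25, white, Jo, Delta), (LA, 25, white, Sam, Omega), (MIA, 1, blue, Eve, Gamma), (MIA, 1, blue, Xia, Helix)}
π[qty, sname]: project onto (qty, sname) (7 duplicate(s) eliminated) → {(1, Eve), (1, Xia), (19, Hal), (19, Lee), (19, Rae), (25, Jo), (25, Sam)}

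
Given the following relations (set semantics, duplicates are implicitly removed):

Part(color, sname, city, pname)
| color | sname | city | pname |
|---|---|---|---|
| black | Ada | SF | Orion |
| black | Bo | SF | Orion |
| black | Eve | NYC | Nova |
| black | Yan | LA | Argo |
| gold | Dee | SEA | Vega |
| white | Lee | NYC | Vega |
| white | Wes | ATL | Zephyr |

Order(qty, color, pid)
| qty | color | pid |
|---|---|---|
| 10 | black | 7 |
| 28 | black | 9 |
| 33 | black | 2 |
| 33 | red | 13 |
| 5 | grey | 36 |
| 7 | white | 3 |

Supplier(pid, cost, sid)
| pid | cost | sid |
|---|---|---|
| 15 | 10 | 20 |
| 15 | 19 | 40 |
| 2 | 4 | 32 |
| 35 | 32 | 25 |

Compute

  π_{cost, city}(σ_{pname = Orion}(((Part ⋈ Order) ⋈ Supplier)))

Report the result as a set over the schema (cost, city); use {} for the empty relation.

{(4, SF)}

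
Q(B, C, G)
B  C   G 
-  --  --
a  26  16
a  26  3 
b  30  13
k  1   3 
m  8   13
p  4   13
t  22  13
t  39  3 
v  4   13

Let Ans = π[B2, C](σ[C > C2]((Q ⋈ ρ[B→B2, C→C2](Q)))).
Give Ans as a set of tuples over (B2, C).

ρ[B→B2, C→C2]: schema becomes (B2, C2, G); tuples unchanged.
Natural join on G: {(a, 26, 16, a, 26), (a, 26, 3, a, 26), (a, 26, 3, k, 1), (a, 26, 3, t, 39), (b, 30, 13, b, 30), (b, 30, 13, m, 8), (b, 30, 13, p, 4), (b, 30, 13, t, 22), (b, 30, 13, v, 4), (k, 1, 3, a, 26), (k, 1, 3, k, 1), (k, 1, 3, t, 39), (m, 8, 13, b, 30), (m, 8, 13, m, 8), (m, 8, 13, p, 4), (m, 8, 13, t, 22), (m, 8, 13, v, 4), (p, 4, 13, b, 30), (p, 4, 13, m, 8), (p, 4, 13, p, 4), (p, 4, 13, t, 22), (p, 4, 13, v, 4), (t, 22, 13, b, 30), (t, 22, 13, m, 8), (t, 22, 13, p, 4), (t, 22, 13, t, 22), (t, 22, 13, v, 4), (t, 39, 3, a, 26), (t, 39, 3, k, 1), (t, 39, 3, t, 39), (v, 4, 13, b, 30), (v, 4, 13, m, 8), (v, 4, 13, p, 4), (v, 4, 13, t, 22), (v, 4, 13, v, 4)}
Apply σ_{C > C2}; surviving tuples: {(a, 26, 3, k, 1), (b, 30, 13, m, 8), (b, 30, 13, p, 4), (b, 30, 13, t, 22), (b, 30, 13, v, 4), (m, 8, 13, p, 4), (m, 8, 13, v, 4), (t, 22, 13, m, 8), (t, 22, 13, p, 4), (t, 22, 13, v, 4), (t, 39, 3, a, 26), (t, 39, 3, k, 1)}
Projecting to B2, C: {(a, 39), (k, 26), (k, 39), (m, 22), (m, 30), (p, 22), (p, 30), (p, 8), (t, 30), (v, 22), (v, 30), (v, 8)}

{(a, 39), (k, 26), (k, 39), (m, 22), (m, 30), (p, 22), (p, 30), (p, 8), (t, 30), (v, 22), (v, 30), (v, 8)}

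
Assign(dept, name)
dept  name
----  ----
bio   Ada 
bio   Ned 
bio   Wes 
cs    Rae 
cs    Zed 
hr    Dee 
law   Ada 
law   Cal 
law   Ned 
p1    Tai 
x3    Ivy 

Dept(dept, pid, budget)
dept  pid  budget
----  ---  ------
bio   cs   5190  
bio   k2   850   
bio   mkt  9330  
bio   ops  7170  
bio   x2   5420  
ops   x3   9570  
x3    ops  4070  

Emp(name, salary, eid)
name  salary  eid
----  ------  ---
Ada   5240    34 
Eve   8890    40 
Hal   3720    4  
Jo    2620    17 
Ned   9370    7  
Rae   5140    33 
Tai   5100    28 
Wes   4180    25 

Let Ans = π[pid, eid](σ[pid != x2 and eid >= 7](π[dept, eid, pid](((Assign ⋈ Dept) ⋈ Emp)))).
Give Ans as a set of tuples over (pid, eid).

Natural join on dept: {(bio, Ada, cs, 5190), (bio, Ada, k2, 850), (bio, Ada, mkt, 9330), (bio, Ada, ops, 7170), (bio, Ada, x2, 5420), (bio, Ned, cs, 5190), (bio, Ned, k2, 850), (bio, Ned, mkt, 9330), (bio, Ned, ops, 7170), (bio, Ned, x2, 5420), (bio, Wes, cs, 5190), (bio, Wes, k2, 850), (bio, Wes, mkt, 9330), (bio, Wes, ops, 7170), (bio, Wes, x2, 5420), (x3, Ivy, ops, 4070)}
Natural join on name: {(bio, Ada, cs, 5190, 5240, 34), (bio, Ada, k2, 850, 5240, 34), (bio, Ada, mkt, 9330, 5240, 34), (bio, Ada, ops, 7170, 5240, 34), (bio, Ada, x2, 5420, 5240, 34), (bio, Ned, cs, 5190, 9370, 7), (bio, Ned, k2, 850, 9370, 7), (bio, Ned, mkt, 9330, 9370, 7), (bio, Ned, ops, 7170, 9370, 7), (bio, Ned, x2, 5420, 9370, 7), (bio, Wes, cs, 5190, 4180, 25), (bio, Wes, k2, 850, 4180, 25), (bio, Wes, mkt, 9330, 4180, 25), (bio, Wes, ops, 7170, 4180, 25), (bio, Wes, x2, 5420, 4180, 25)}
Keep only column(s) dept, eid, pid: {(bio, 25, cs), (bio, 25, k2), (bio, 25, mkt), (bio, 25, ops), (bio, 25, x2), (bio, 34, cs), (bio, 34, k2), (bio, 34, mkt), (bio, 34, ops), (bio, 34, x2), (bio, 7, cs), (bio, 7, k2), (bio, 7, mkt), (bio, 7, ops), (bio, 7, x2)}
Filtering on pid != x2 and eid >= 7 leaves {(bio, 25, cs), (bio, 25, k2), (bio, 25, mkt), (bio, 25, ops), (bio, 34, cs), (bio, 34, k2), (bio, 34, mkt), (bio, 34, ops), (bio, 7, cs), (bio, 7, k2), (bio, 7, mkt), (bio, 7, ops)}.
Keep only column(s) pid, eid: {(cs, 25), (cs, 34), (cs, 7), (k2, 25), (k2, 34), (k2, 7), (mkt, 25), (mkt, 34), (mkt, 7), (ops, 25), (ops, 34), (ops, 7)}

{(cs, 25), (cs, 34), (cs, 7), (k2, 25), (k2, 34), (k2, 7), (mkt, 25), (mkt, 34), (mkt, 7), (ops, 25), (ops, 34), (ops, 7)}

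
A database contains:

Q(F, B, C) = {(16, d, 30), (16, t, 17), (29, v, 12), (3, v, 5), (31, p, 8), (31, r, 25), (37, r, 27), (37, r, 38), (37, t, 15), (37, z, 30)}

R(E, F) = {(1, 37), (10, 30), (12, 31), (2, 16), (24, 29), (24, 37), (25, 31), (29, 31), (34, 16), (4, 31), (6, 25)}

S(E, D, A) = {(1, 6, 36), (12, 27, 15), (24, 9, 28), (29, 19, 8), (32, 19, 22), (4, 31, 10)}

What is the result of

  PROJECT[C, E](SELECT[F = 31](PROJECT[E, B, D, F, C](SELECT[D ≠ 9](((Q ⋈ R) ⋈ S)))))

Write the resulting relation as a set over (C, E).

Q ⋈ R (natural join on F): {(16, d, 30, 2), (16, d, 30, 34), (16, t, 17, 2), (16, t, 17, 34), (29, v, 12, 24), (31, p, 8, 12), (31, p, 8, 25), (31, p, 8, 29), (31, p, 8, 4), (31, r, 25, 12), (31, r, 25, 25), (31, r, 25, 29), (31, r, 25, 4), (37, r, 27, 1), (37, r, 27, 24), (37, r, 38, 1), (37, r, 38, 24), (37, t, 15, 1), (37, t, 15, 24), (37, z, 30, 1), (37, z, 30, 24)}
(Q ⋈ R) ⋈ S (natural join on E): {(29, v, 12, 24, 9, 28), (31, p, 8, 12, 27, 15), (31, p, 8, 29, 19, 8), (31, p, 8, 4, 31, 10), (31, r, 25, 12, 27, 15), (31, r, 25, 29, 19, 8), (31, r, 25, 4, 31, 10), (37, r, 27, 1, 6, 36), (37, r, 27, 24, 9, 28), (37, r, 38, 1, 6, 36), (37, r, 38, 24, 9, 28), (37, t, 15, 1, 6, 36), (37, t, 15, 24, 9, 28), (37, z, 30, 1, 6, 36), (37, z, 30, 24, 9, 28)}
Apply σ_{D ≠ 9}; surviving tuples: {(31, p, 8, 12, 27, 15), (31, p, 8, 29, 19, 8), (31, p, 8, 4, 31, 10), (31, r, 25, 12, 27, 15), (31, r, 25, 29, 19, 8), (31, r, 25, 4, 31, 10), (37, r, 27, 1, 6, 36), (37, r, 38, 1, 6, 36), (37, t, 15, 1, 6, 36), (37, z, 30, 1, 6, 36)}
π_{E, B, D, F, C} gives {(1, r, 6, 37, 27), (1, r, 6, 37, 38), (1, t, 6, 37, 15), (1, z, 6, 37, 30), (12, p, 27, 31, 8), (12, r, 27, 31, 25), (29, p, 19, 31, 8), (29, r, 19, 31, 25), (4, p, 31, 31, 8), (4, r, 31, 31, 25)}.
Apply σ_{F = 31}; surviving tuples: {(12, p, 27, 31, 8), (12, r, 27, 31, 25), (29, p, 19, 31, 8), (29, r, 19, 31, 25), (4, p, 31, 31, 8), (4, r, 31, 31, 25)}
π_{C, E} gives {(25, 12), (25, 29), (25, 4), (8, 12), (8, 29), (8, 4)}.

{(25, 12), (25, 29), (25, 4), (8, 12), (8, 29), (8, 4)}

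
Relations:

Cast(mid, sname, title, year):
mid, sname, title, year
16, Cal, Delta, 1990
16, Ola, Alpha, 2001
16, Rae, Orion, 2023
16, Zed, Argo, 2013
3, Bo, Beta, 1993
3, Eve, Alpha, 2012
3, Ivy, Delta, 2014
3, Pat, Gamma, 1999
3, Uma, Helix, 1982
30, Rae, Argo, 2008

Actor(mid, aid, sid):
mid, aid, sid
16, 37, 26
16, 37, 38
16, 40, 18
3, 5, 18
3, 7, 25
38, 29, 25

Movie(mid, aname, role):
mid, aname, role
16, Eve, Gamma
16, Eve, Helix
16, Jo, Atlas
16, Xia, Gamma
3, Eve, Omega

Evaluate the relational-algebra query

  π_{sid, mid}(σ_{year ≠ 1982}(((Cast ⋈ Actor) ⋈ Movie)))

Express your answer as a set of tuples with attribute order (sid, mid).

{(18, 16), (18, 3), (25, 3), (26, 16), (38, 16)}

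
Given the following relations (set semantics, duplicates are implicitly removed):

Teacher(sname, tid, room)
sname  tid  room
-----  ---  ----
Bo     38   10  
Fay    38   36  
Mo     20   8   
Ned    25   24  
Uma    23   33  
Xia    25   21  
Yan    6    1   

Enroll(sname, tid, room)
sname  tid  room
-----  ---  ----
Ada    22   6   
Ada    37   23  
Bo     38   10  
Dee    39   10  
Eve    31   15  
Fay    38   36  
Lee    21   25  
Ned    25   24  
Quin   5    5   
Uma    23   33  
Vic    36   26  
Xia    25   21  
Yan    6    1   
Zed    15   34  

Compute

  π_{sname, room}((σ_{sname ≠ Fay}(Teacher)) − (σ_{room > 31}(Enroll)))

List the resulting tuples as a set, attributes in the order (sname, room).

σ[sname ≠ Fay]: keep tuples satisfying sname ≠ Fay → {(Bo, 38, 10), (Mo, 20, 8), (Ned, 25, 24), (Uma, 23, 33), (Xia, 25, 21), (Yan, 6, 1)}
σ[room > 31]: keep tuples satisfying room > 31 → {(Fay, 38, 36), (Uma, 23, 33), (Zed, 15, 34)}
Difference: {(Bo, 38, 10), (Mo, 20, 8), (Ned, 25, 24), (Uma, 23, 33), (Xia, 25, 21), (Yan, 6, 1)} with {(Fay, 38, 36), (Uma, 23, 33), (Zed, 15, 34)} → {(Bo, 38, 10), (Mo, 20, 8), (Ned, 25, 24), (Xia, 25, 21), (Yan, 6, 1)}
Keep only column(s) sname, room: {(Bo, 10), (Mo, 8), (Ned, 24), (Xia, 21), (Yan, 1)}

{(Bo, 10), (Mo, 8), (Ned, 24), (Xia, 21), (Yan, 1)}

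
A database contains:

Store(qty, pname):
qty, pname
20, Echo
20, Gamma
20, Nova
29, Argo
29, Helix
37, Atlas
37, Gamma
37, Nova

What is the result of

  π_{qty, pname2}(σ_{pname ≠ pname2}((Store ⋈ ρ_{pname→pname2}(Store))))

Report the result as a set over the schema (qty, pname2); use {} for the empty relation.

{(20, Echo), (20, Gamma), (20, Nova), (29, Argo), (29, Helix), (37, Atlas), (37, Gamma), (37, Nova)}

ρ[pname→pname2]: schema becomes (qty, pname2); tuples unchanged.
Natural join on qty: {(20, Echo, Echo), (20, Echo, Gamma), (20, Echo, Nova), (20, Gamma, Echo), (20, Gamma, Gamma), (20, Gamma, Nova), (20, Nova, Echo), (20, Nova, Gamma), (20, Nova, Nova), (29, Argo, Argo), (29, Argo, Helix), (29, Helix, Argo), (29, Helix, Helix), (37, Atlas, Atlas), (37, Atlas, Gamma), (37, Atlas, Nova), (37, Gamma, Atlas), (37, Gamma, Gamma), (37, Gamma, Nova), (37, Nova, Atlas), (37, Nova, Gamma), (37, Nova, Nova)}
σ[pname ≠ pname2]: keep tuples satisfying pname ≠ pname2 → {(20, Echo, Gamma), (20, Echo, Nova), (20, Gamma, Echo), (20, Gamma, Nova), (20, Nova, Echo), (20, Nova, Gamma), (29, Argo, Helix), (29, Helix, Argo), (37, Atlas, Gamma), (37, Atlas, Nova), (37, Gamma, Atlas), (37, Gamma, Nova), (37, Nova, Atlas), (37, Nova, Gamma)}
π[qty, pname2]: project onto (qty, pname2) (6 duplicate(s) eliminated) → {(20, Echo), (20, Gamma), (20, Nova), (29, Argo), (29, Helix), (37, Atlas), (37, Gamma), (37, Nova)}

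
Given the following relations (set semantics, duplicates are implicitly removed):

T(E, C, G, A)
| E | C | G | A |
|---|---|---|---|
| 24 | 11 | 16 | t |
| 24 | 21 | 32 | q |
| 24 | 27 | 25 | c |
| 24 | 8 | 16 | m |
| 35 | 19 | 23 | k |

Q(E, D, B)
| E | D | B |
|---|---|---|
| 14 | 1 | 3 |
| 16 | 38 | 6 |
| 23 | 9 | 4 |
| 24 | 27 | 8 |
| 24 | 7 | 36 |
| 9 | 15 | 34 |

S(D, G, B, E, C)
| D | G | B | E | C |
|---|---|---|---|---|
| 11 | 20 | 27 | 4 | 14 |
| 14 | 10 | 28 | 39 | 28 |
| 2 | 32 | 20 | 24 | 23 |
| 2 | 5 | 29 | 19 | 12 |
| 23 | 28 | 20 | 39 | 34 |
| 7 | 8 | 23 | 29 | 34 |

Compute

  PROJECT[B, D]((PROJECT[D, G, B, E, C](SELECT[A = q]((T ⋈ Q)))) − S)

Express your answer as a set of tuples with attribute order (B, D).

Natural join on E: {(24, 11, 16, t, 27, 8), (24, 11, 16, t, 7, 36), (24, 21, 32, q, 27, 8), (24, 21, 32, q, 7, 36), (24, 27, 25, c, 27, 8), (24, 27, 25, c, 7, 36), (24, 8, 16, m, 27, 8), (24, 8, 16, m, 7, 36)}
Selection A = q: {(24, 21, 32, q, 27, 8), (24, 21, 32, q, 7, 36)}
Keep only column(s) D, G, B, E, C: {(27, 32, 8, 24, 21), (7, 32, 36, 24, 21)}
Difference: {(27, 32, 8, 24, 21), (7, 32, 36, 24, 21)} with {(11, 20, 27, 4, 14), (14, 10, 28, 39, 28), (2, 32, 20, 24, 23), (2, 5, 29, 19, 12), (23, 28, 20, 39, 34), (7, 8, 23, 29, 34)} → {(27, 32, 8, 24, 21), (7, 32, 36, 24, 21)}
Keep only column(s) B, D: {(36, 7), (8, 27)}

{(36, 7), (8, 27)}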